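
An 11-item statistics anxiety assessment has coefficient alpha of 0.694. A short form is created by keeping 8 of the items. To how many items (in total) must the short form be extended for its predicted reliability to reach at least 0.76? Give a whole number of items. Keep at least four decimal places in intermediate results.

Short-form reliability: n = 8/11 = 0.7273; r_8 = n·r/(1+(n−1)r) ≈ 0.6226
Then solve for n' with r_old = 0.6226, r_target = 0.76: n' = 0.76(1 − 0.6226)/[0.6226(1 − 0.76)] = 1.9195
Items = 1.9195 × 8 ≈ 15.36 → 16

16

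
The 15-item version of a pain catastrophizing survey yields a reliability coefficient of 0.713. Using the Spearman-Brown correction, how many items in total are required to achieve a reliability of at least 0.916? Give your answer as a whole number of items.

n = [0.916 × 0.287] / [0.713 × 0.084]
  = 0.262892 / 0.059892 = 4.3894
So the test needs 4.3894 × 15 ≈ 65.84 items; rounding up, 66.

66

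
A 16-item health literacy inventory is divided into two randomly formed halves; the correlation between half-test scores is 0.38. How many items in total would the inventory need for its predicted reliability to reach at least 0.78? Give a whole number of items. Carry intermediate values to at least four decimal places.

r_full = 2(0.38)/(1 + 0.38) = 0.5507
Solve Spearman-Brown for n: n = 0.78(1 − 0.5507) / [0.5507(1 − 0.78)] = 2.8926
Items = 2.8926 × 16 ≈ 46.28 → 47

47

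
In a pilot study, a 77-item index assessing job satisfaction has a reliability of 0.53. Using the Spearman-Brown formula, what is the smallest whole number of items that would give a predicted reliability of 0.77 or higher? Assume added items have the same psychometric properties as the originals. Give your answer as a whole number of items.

n = 0.77 × (1 − 0.53) / [ 0.53 × (1 − 0.77) ]
n = 0.3619 / 0.1219 ≈ 2.9688
Items needed = n × 77 = 2.9688 × 77 ≈ 228.60 → round up to 229

229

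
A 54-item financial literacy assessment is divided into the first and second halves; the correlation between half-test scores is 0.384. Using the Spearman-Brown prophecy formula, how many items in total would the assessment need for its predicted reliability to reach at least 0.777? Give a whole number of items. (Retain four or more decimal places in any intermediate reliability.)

151

Corrected full-test reliability: r_full = 2 × 0.384 / (1 + 0.384) ≈ 0.5549
n = r_tgt(1 − r_full) / [r_full(1 − r_tgt)] = 0.777 × 0.4451 / (0.5549 × 0.223) ≈ 2.7949
Required items = 2.7949 × 54 = 150.92, so 151 items.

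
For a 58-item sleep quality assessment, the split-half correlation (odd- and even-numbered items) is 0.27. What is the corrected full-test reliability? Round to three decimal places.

Apply the Spearman-Brown correction with n = 2:
r_full = 2(0.27) / (1 + 0.27)
       = 0.5400 / 1.2700 = 0.4252

0.425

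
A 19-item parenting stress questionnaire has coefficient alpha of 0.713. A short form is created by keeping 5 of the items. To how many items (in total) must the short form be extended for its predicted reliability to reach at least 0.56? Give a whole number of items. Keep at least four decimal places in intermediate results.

10

First, r for the 5-item form: n = 5/19 = 0.2632, so r_5 = 0.2632·0.713/(1 + (0.2632 − 1)·0.713) = 0.3954
Then solve for n' with r_old = 0.3954, r_target = 0.56: n' = 0.56(1 − 0.3954)/[0.3954(1 − 0.56)] = 1.9461
Items = 1.9461 × 5 ≈ 9.73 → 10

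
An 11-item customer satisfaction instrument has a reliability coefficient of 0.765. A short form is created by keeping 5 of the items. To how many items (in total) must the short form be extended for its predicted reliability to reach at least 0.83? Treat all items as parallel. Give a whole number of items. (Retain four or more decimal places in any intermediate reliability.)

First, r for the 5-item form: n = 5/11 = 0.4545, so r_5 = 0.4545·0.765/(1 + (0.4545 − 1)·0.765) = 0.5967
Length factor from the short form to reach 0.83: n' = 0.83(1 − 0.5967) / [0.5967(1 − 0.83)] ≈ 3.2999
Total items = 3.2999 × 5 = 16.50, rounded up to 17.

17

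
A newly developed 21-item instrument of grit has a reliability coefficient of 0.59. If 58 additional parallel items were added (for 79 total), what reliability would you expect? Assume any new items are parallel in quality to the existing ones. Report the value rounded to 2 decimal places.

0.84

The new length is 79/21 = 3.7619 times the old.
Spearman-Brown: r_new = n·r / (1 + (n − 1)·r)
r_new = 3.7619·0.59 / [1 + (3.7619 − 1)·0.59]
     = 2.2195 / 2.6295 = 0.8441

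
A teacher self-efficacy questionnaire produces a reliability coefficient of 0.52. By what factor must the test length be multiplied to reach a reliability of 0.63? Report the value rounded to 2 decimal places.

1.57

n = 0.63(1 − 0.52) / [0.52(1 − 0.63)]
n = 0.3024 / 0.1924 ≈ 1.5717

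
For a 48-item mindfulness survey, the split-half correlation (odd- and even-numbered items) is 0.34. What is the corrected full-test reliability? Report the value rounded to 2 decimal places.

0.51

Each half is half the length of the full test, so the full test is n = 2 times a half.
r_full = 2(0.34) / (1 + 0.34)
       = 0.6800 / 1.3400 = 0.5075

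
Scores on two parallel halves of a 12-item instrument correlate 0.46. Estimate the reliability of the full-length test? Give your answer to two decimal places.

The full test is twice the length of either half (n = 2).
r_full = 2r_hh / (1 + r_hh) = 2 × 0.46 / (1 + 0.46)
       = 0.9200 / 1.4600 = 0.6301

0.63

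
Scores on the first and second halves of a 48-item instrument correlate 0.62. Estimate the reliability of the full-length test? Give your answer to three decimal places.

Each half is half the length of the full test, so the full test is n = 2 times a half.
r_full = 2r_hh / (1 + r_hh) = 2 × 0.62 / (1 + 0.62)
r_full = 1.2400 / 1.6200 ≈ 0.7654

0.765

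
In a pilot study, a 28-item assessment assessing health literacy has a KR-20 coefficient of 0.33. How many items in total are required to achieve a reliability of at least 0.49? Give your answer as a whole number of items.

55

Spearman-Brown solved for the length factor n:
n = r*(1 − r) / [ r (1 − r*) ]
n = 0.49(1 − 0.33) / [0.33(1 − 0.49)]
  = 0.3283 / 0.1683 = 1.9507
So the test needs 1.9507 × 28 ≈ 54.62 items; rounding up, 55.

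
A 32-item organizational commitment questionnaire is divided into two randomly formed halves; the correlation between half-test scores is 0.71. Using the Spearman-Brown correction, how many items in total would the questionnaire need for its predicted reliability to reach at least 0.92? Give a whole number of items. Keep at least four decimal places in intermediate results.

76

Corrected full-test reliability: r_full = 2 × 0.71 / (1 + 0.71) ≈ 0.8304
n = r_tgt(1 − r_full) / [r_full(1 − r_tgt)] = 0.92 × 0.1696 / (0.8304 × 0.08) ≈ 2.3487
Items = 2.3487 × 32 ≈ 75.16 → 76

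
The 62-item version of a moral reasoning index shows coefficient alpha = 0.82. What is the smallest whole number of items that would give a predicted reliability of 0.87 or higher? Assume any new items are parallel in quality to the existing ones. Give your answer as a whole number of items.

n = 0.87(1 − 0.82) / [0.82(1 − 0.87)]
n = 0.1566 / 0.1066 ≈ 1.4690
Items needed = n × 62 = 1.4690 × 62 ≈ 91.08 → round up to 92

92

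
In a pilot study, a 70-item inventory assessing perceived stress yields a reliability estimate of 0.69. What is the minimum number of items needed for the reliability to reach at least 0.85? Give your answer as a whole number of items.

n = 0.85(1 − 0.69) / [0.69(1 − 0.85)]
  = 0.2635 / 0.1035 = 2.5459
Items needed = n × 70 = 2.5459 × 70 ≈ 178.21 → round up to 179

179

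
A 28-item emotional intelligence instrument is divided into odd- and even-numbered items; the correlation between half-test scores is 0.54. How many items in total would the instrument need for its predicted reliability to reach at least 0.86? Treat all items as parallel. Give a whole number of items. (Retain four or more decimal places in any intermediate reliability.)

r_full = 2(0.54)/(1 + 0.54) = 0.7013
n = r_tgt(1 − r_full) / [r_full(1 − r_tgt)] = 0.86 × 0.2987 / (0.7013 × 0.14) ≈ 2.6164
Items = 2.6164 × 28 ≈ 73.26 → 74

74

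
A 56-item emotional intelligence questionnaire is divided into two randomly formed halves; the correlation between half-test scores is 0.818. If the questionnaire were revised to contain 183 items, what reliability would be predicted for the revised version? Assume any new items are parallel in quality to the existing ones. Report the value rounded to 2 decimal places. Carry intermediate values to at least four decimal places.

Full-test reliability from the split-half r: r_full = 2(0.818)/(1 + 0.818) = 0.8999
Length factor from 56 to 183 items: n = 183/56 = 3.2679
r_new = n·r_full / (1 + (n − 1)·r_full) = 2.9408 / 3.0409 ≈ 0.9671

0.97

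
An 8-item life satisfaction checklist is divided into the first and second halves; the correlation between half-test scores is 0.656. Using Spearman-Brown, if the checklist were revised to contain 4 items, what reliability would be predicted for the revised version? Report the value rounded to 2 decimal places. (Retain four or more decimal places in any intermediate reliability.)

0.66

Full-test reliability from the split-half r: r_full = 2(0.656)/(1 + 0.656) = 0.7923
Length factor from 8 to 4 items: n = 4/8 = 0.5000
r_new = n·r_full / (1 + (n − 1)·r_full) = 0.3962 / 0.6038 ≈ 0.6562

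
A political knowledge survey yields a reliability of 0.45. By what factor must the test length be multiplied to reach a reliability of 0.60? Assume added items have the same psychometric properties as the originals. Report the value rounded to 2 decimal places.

1.83

Invert Spearman-Brown to solve for n:
n = r*(1 − r) / [ r (1 − r*) ]
n = 0.60 × (1 − 0.45) / [ 0.45 × (1 − 0.60) ]
n = 0.3300 / 0.1800 ≈ 1.8333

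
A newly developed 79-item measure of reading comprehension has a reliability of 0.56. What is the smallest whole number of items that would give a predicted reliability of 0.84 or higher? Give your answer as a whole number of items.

326

Invert Spearman-Brown to solve for n:
n = r_target (1 − r_old) / [ r_old (1 − r_target) ]
n = 0.84(1 − 0.56) / [0.56(1 − 0.84)]
n = 0.3696 / 0.0896 ≈ 4.1250
So the test needs 4.1250 × 79 ≈ 325.88 items; rounding up, 326.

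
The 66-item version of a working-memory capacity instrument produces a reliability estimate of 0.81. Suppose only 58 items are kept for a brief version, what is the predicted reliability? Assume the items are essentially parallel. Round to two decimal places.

Length ratio n = 58/66 = 0.8788
Spearman-Brown: r_new = n·r / (1 + (n − 1)·r)
r_new = (0.8788 × 0.81) / (1 + (0.8788 − 1) × 0.81)
     = 0.7118 / 0.9018 = 0.7893

0.79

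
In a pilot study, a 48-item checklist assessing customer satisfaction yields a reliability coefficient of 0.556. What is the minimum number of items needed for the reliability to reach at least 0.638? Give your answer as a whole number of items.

Invert Spearman-Brown to solve for n:
n = r*(1 − r) / [ r (1 − r*) ]
n = 0.638(1 − 0.556) / [0.556(1 − 0.638)]
  = 0.283272 / 0.201272 = 1.4074
Items needed = n × 48 = 1.4074 × 48 ≈ 67.56 → round up to 68

68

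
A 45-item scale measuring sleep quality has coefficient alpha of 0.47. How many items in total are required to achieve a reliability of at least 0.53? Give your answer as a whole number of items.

58

n = 0.53(1 − 0.47) / [0.47(1 − 0.53)]
n = 0.2809 / 0.2209 ≈ 1.2716
Items needed = n × 45 = 1.2716 × 45 ≈ 57.22 → round up to 58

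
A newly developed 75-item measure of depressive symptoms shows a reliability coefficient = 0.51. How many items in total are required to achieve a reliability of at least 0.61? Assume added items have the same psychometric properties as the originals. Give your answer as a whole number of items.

Rearranging the Spearman-Brown formula for n,
n = r_target (1 − r_old) / [ r_old (1 − r_target) ]
n = 0.61(1 − 0.51) / [0.51(1 − 0.61)]
n = 0.2989 / 0.1989 ≈ 1.5028
Items needed = n × 75 = 1.5028 × 75 ≈ 112.71 → round up to 113

113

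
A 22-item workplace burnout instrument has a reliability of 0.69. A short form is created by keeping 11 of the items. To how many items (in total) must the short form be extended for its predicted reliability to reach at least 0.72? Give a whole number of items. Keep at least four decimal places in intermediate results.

First, r for the 11-item form: n = 11/22 = 0.5000, so r_11 = 0.5000·0.69/(1 + (0.5000 − 1)·0.69) = 0.5267
Length factor from the short form to reach 0.72: n' = 0.72(1 − 0.5267) / [0.5267(1 − 0.72)] ≈ 2.3107
Total items = 2.3107 × 11 = 25.42, rounded up to 26.

26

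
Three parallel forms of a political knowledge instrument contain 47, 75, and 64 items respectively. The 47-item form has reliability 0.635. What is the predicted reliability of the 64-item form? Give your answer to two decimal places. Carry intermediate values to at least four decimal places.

Only the ratio of lengths matters: n = 64/47 = 1.3617
r_{64} = n·r / (1 + (n − 1)·r) = 0.8647 / 1.2297 ≈ 0.7032

0.70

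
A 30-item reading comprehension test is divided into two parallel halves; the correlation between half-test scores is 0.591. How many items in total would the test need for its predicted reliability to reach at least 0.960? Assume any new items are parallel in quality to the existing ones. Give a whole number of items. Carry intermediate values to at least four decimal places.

250

Corrected full-test reliability: r_full = 2 × 0.591 / (1 + 0.591) ≈ 0.7429
n = r_tgt(1 − r_full) / [r_full(1 − r_tgt)] = 0.960 × 0.2571 / (0.7429 × 0.040) ≈ 8.3058
Required items = 8.3058 × 30 = 249.17, so 250 items.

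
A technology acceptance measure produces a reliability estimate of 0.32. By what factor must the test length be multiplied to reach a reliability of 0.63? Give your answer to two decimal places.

n = 0.63(1 − 0.32) / [0.32(1 − 0.63)]
n = 0.4284 / 0.1184 ≈ 3.6182

3.62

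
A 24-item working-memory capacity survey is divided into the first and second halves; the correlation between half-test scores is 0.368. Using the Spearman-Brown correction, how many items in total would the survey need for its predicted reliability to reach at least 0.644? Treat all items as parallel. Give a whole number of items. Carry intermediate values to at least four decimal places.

Corrected full-test reliability: r_full = 2 × 0.368 / (1 + 0.368) ≈ 0.5380
n = r_tgt(1 − r_full) / [r_full(1 − r_tgt)] = 0.644 × 0.4620 / (0.5380 × 0.356) ≈ 1.5534
Required items = 1.5534 × 24 = 37.28, so 38 items.

38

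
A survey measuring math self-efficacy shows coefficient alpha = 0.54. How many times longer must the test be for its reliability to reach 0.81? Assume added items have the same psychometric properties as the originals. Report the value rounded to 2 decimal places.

Invert Spearman-Brown to solve for n:
n = r*(1 − r) / [ r (1 − r*) ]
n = 0.81 × (1 − 0.54) / [ 0.54 × (1 − 0.81) ]
  = 0.3726 / 0.1026 = 3.6316

3.63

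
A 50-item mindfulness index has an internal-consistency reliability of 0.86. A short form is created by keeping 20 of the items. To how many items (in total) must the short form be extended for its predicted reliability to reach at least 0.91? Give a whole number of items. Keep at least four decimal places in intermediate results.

83

First, r for the 20-item form: n = 20/50 = 0.4000, so r_20 = 0.4000·0.86/(1 + (0.4000 − 1)·0.86) = 0.7107
Then solve for n' with r_old = 0.7107, r_target = 0.91: n' = 0.91(1 − 0.7107)/[0.7107(1 − 0.91)] = 4.1159
Total items = 4.1159 × 20 = 82.32, rounded up to 83.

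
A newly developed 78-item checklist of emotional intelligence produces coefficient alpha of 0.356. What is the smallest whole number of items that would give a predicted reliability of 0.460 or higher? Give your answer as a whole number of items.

Rearranging the Spearman-Brown formula for n,
n = r_target (1 − r_old) / [ r_old (1 − r_target) ]
n = 0.460(1 − 0.356) / [0.356(1 − 0.460)]
n = 0.296240 / 0.192240 ≈ 1.5410
1.5410 × 78 = 120.20 → 121 items

121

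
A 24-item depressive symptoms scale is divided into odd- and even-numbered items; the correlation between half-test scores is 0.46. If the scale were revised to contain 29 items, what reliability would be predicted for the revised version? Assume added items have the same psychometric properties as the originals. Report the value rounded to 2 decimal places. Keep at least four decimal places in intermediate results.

0.67

Full-test reliability from the split-half r: r_full = 2(0.46)/(1 + 0.46) = 0.6301
Then adjust to 29 items: n = 29/24 = 1.2083
r_new = n·r_full / (1 + (n − 1)·r_full) = 0.7613 / 1.1312 ≈ 0.6730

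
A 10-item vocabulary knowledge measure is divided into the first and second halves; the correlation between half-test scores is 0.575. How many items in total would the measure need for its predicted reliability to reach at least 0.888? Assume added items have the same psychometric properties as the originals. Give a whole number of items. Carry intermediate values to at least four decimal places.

30

Corrected full-test reliability: r_full = 2 × 0.575 / (1 + 0.575) ≈ 0.7302
n = r_tgt(1 − r_full) / [r_full(1 − r_tgt)] = 0.888 × 0.2698 / (0.7302 × 0.112) ≈ 2.9295
Items = 2.9295 × 10 ≈ 29.30 → 30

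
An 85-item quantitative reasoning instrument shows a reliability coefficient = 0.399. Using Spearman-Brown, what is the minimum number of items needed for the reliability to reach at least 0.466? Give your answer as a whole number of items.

Spearman-Brown solved for the length factor n:
n = r_target (1 − r_old) / [ r_old (1 − r_target) ]
n = 0.466(1 − 0.399) / [0.399(1 − 0.466)]
n = 0.280066 / 0.213066 ≈ 1.3145
So the test needs 1.3145 × 85 ≈ 111.73 items; rounding up, 112.

112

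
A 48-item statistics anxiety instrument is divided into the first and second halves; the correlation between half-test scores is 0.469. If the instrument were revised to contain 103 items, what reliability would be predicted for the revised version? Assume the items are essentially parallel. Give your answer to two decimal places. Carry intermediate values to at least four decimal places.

First correct the split-half correlation to full-test reliability: r_full = 2 × 0.469 / (1 + 0.469) ≈ 0.6385
Then adjust to 103 items: n = 103/48 = 2.1458
r_new = n·r_full / (1 + (n − 1)·r_full) = 1.3701 / 1.7316 ≈ 0.7912

0.79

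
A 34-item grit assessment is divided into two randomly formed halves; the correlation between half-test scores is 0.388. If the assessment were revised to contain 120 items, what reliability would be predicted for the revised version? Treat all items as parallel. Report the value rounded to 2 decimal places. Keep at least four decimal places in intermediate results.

0.82

Spearman-Brown correction (n = 2): r_full = 2·0.388/(1 + 0.388) = 0.5591
Then adjust to 120 items: n = 120/34 = 3.5294
r_new = n·r_full / (1 + (n − 1)·r_full) = 1.9733 / 2.4142 ≈ 0.8174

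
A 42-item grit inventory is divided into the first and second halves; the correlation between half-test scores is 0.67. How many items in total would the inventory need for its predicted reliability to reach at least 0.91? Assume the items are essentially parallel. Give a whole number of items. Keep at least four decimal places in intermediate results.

105

Corrected full-test reliability: r_full = 2 × 0.67 / (1 + 0.67) ≈ 0.8024
n = r_tgt(1 − r_full) / [r_full(1 − r_tgt)] = 0.91 × 0.1976 / (0.8024 × 0.09) ≈ 2.4900
Items = 2.4900 × 42 ≈ 104.58 → 105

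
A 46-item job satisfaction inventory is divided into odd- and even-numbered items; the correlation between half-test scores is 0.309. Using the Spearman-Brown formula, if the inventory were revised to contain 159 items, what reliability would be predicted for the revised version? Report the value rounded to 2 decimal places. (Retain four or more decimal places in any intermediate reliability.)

0.76

First correct the split-half correlation to full-test reliability: r_full = 2 × 0.309 / (1 + 0.309) ≈ 0.4721
Length factor from 46 to 159 items: n = 159/46 = 3.4565
r_new = n·r_full / (1 + (n − 1)·r_full) = 1.6318 / 2.1597 ≈ 0.7556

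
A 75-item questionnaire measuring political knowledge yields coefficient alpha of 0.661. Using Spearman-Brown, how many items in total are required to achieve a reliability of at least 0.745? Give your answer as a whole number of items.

113

n = [0.745 × 0.339] / [0.661 × 0.255]
n = 0.252555 / 0.168555 ≈ 1.4984
Items needed = n × 75 = 1.4984 × 75 ≈ 112.38 → round up to 113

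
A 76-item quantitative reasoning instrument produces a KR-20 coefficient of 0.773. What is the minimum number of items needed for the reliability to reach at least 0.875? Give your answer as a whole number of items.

n = 0.875 × (1 − 0.773) / [ 0.773 × (1 − 0.875) ]
n = 0.198625 / 0.096625 ≈ 2.0556
So the test needs 2.0556 × 76 ≈ 156.23 items; rounding up, 157.

157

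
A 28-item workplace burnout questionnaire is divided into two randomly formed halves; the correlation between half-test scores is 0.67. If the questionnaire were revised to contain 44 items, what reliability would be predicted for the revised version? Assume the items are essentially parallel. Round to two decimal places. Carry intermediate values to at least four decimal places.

Full-test reliability from the split-half r: r_full = 2(0.67)/(1 + 0.67) = 0.8024
Then adjust to 44 items: n = 44/28 = 1.5714
r_new = n·r_full / (1 + (n − 1)·r_full) = 1.2609 / 1.4585 ≈ 0.8645

0.86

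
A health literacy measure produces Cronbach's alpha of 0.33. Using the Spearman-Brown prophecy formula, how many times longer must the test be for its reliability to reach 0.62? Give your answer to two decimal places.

3.31

n = 0.62(1 − 0.33) / [0.33(1 − 0.62)]
n = 0.4154 / 0.1254 ≈ 3.3126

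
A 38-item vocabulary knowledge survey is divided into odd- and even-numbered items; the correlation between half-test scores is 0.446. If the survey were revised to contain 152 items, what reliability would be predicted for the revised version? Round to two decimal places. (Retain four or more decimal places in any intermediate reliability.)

0.87

First correct the split-half correlation to full-test reliability: r_full = 2 × 0.446 / (1 + 0.446) ≈ 0.6169
Then adjust to 152 items: n = 152/38 = 4.0000
r_new = n·r_full / (1 + (n − 1)·r_full) = 2.4676 / 2.8507 ≈ 0.8656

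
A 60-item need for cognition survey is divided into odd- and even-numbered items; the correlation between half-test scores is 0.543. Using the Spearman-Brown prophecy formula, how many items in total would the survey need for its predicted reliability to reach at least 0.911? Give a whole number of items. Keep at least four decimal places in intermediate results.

Corrected full-test reliability: r_full = 2 × 0.543 / (1 + 0.543) ≈ 0.7038
n = r_tgt(1 − r_full) / [r_full(1 − r_tgt)] = 0.911 × 0.2962 / (0.7038 × 0.089) ≈ 4.3079
Items = 4.3079 × 60 ≈ 258.47 → 259

259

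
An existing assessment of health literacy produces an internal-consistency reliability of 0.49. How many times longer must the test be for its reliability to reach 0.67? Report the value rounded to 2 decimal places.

Rearranging the Spearman-Brown formula for n,
n = r*(1 − r) / [ r (1 − r*) ]
n = 0.67 × (1 − 0.49) / [ 0.49 × (1 − 0.67) ]
  = 0.3417 / 0.1617 = 2.1132

2.11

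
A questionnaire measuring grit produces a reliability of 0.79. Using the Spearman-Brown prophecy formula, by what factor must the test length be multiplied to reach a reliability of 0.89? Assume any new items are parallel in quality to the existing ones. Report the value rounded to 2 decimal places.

Spearman-Brown solved for the length factor n:
n = r*(1 − r) / [ r (1 − r*) ]
n = [0.89 × 0.21] / [0.79 × 0.11]
  = 0.1869 / 0.0869 = 2.1507

2.15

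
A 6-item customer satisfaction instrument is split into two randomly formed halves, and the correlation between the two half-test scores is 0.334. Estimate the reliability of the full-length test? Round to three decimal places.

0.501

The full test is twice the length of either half (n = 2).
r_full = 2(0.334) / (1 + 0.334)
r_full = 0.6680 / 1.3340 ≈ 0.5007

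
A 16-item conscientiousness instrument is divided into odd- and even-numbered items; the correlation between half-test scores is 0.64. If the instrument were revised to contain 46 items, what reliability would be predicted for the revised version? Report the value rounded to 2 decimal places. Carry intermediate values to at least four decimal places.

0.91

Spearman-Brown correction (n = 2): r_full = 2·0.64/(1 + 0.64) = 0.7805
Length factor from 16 to 46 items: n = 46/16 = 2.8750
r_new = n·r_full / (1 + (n − 1)·r_full) = 2.2439 / 2.4634 ≈ 0.9109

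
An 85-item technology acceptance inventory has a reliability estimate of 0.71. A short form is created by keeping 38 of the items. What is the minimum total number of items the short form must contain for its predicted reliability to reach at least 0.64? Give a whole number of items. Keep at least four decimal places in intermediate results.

62

Short-form reliability: n = 38/85 = 0.4471; r_38 = n·r/(1+(n−1)r) ≈ 0.5226
Then solve for n' with r_old = 0.5226, r_target = 0.64: n' = 0.64(1 − 0.5226)/[0.5226(1 − 0.64)] = 1.6240
Total items = 1.6240 × 38 = 61.71, rounded up to 62.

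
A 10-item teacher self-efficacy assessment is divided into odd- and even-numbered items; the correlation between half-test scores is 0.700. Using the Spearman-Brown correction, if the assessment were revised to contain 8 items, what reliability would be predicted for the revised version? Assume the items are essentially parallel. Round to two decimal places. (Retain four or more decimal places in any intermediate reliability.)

0.79

Spearman-Brown correction (n = 2): r_full = 2·0.700/(1 + 0.700) = 0.8235
Then adjust to 8 items: n = 8/10 = 0.8000
r_new = n·r_full / (1 + (n − 1)·r_full) = 0.6588 / 0.8353 ≈ 0.7887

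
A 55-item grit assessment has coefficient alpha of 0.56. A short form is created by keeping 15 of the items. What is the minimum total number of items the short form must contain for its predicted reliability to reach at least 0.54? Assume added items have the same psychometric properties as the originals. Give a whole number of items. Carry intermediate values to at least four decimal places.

Short-form reliability: n = 15/55 = 0.2727; r_15 = n·r/(1+(n−1)r) ≈ 0.2576
Then solve for n' with r_old = 0.2576, r_target = 0.54: n' = 0.54(1 − 0.2576)/[0.2576(1 − 0.54)] = 3.3832
Items = 3.3832 × 15 ≈ 50.75 → 51

51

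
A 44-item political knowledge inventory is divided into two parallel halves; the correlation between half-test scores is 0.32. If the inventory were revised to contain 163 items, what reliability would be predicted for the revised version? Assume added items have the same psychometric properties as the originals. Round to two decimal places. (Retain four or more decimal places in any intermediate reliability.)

0.78

Full-test reliability from the split-half r: r_full = 2(0.32)/(1 + 0.32) = 0.4848
Then adjust to 163 items: n = 163/44 = 3.7045
r_new = n·r_full / (1 + (n − 1)·r_full) = 1.7959 / 2.3111 ≈ 0.7771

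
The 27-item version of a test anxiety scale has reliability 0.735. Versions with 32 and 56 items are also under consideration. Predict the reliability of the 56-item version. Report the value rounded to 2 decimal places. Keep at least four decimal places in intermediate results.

Only the ratio of lengths matters: n = 56/27 = 2.0741
r_{56} = n·r / (1 + (n − 1)·r) = 1.5245 / 1.7895 ≈ 0.8519

0.85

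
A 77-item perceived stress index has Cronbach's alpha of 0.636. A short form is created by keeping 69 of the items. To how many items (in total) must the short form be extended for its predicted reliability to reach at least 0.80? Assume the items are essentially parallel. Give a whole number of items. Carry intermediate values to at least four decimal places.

First, r for the 69-item form: n = 69/77 = 0.8961, so r_69 = 0.8961·0.636/(1 + (0.8961 − 1)·0.636) = 0.6102
Then solve for n' with r_old = 0.6102, r_target = 0.80: n' = 0.80(1 − 0.6102)/[0.6102(1 − 0.80)] = 2.5552
Items = 2.5552 × 69 ≈ 176.31 → 177

177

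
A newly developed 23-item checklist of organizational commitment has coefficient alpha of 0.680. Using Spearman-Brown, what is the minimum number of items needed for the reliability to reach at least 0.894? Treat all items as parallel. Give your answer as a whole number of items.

92

n = 0.894 × (1 − 0.680) / [ 0.680 × (1 − 0.894) ]
n = 0.286080 / 0.072080 ≈ 3.9689
3.9689 × 23 = 91.28 → 92 items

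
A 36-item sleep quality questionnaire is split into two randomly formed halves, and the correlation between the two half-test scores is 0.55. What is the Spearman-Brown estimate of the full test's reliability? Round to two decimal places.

Apply the Spearman-Brown correction with n = 2:
r_full = 2(0.55) / (1 + 0.55)
       = 1.1000 / 1.5500 = 0.7097

0.71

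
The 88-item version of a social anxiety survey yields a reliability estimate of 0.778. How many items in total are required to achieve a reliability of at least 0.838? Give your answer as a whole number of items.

130

Invert Spearman-Brown to solve for n:
n = r*(1 − r) / [ r (1 − r*) ]
n = 0.838 × (1 − 0.778) / [ 0.778 × (1 − 0.838) ]
n = 0.186036 / 0.126036 ≈ 1.4761
So the test needs 1.4761 × 88 ≈ 129.90 items; rounding up, 130.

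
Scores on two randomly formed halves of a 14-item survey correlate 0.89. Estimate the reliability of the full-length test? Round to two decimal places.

The full test is twice the length of either half (n = 2).
r_full = 2r_hh / (1 + r_hh) = 2 × 0.89 / (1 + 0.89)
       = 1.7800 / 1.8900 = 0.9418

0.94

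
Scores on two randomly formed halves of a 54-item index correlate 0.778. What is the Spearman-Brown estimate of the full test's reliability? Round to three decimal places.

The full test is twice the length of either half (n = 2).
r_full = 2r_hh / (1 + r_hh) = 2 × 0.778 / (1 + 0.778)
r_full = 1.5560 / 1.7780 ≈ 0.8751

0.875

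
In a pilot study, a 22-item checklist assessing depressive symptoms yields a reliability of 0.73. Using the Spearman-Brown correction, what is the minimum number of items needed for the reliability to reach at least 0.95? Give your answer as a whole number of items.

Invert Spearman-Brown to solve for n:
n = r*(1 − r) / [ r (1 − r*) ]
n = 0.95(1 − 0.73) / [0.73(1 − 0.95)]
n = 0.2565 / 0.0365 ≈ 7.0274
Items needed = n × 22 = 7.0274 × 22 ≈ 154.60 → round up to 155

155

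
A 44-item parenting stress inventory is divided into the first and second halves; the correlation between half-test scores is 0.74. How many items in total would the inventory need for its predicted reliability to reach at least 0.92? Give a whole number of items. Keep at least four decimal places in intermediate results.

89

Corrected full-test reliability: r_full = 2 × 0.74 / (1 + 0.74) ≈ 0.8506
Solve Spearman-Brown for n: n = 0.92(1 − 0.8506) / [0.8506(1 − 0.92)] = 2.0199
Required items = 2.0199 × 44 = 88.88, so 89 items.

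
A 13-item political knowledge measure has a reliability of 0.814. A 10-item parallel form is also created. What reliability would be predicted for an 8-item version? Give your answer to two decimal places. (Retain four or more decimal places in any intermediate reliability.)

The 10-item form is not needed; work directly from the 13-item form with n = 8/13 = 0.6154.
r_{8} = n·r / (1 + (n − 1)·r) = 0.5009 / 0.6869 ≈ 0.7292

0.73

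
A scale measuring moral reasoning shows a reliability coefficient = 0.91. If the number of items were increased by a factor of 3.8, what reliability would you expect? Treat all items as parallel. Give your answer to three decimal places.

0.975

r_new = 3.8·0.91 / [1 + (3.8 − 1)·0.91]
     = 3.4580 / 3.5480 = 0.9746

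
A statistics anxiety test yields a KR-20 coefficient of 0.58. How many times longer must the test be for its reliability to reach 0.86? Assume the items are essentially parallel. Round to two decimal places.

4.45

Rearranging the Spearman-Brown formula for n,
n = r_target (1 − r_old) / [ r_old (1 − r_target) ]
n = 0.86 × (1 − 0.58) / [ 0.58 × (1 − 0.86) ]
n = 0.3612 / 0.0812 ≈ 4.4483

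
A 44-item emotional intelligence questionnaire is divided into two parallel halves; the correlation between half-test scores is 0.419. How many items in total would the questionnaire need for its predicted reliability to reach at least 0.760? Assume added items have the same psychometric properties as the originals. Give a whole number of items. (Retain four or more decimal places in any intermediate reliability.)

r_full = 2(0.419)/(1 + 0.419) = 0.5906
n = r_tgt(1 − r_full) / [r_full(1 − r_tgt)] = 0.760 × 0.4094 / (0.5906 × 0.240) ≈ 2.1951
Items = 2.1951 × 44 ≈ 96.58 → 97

97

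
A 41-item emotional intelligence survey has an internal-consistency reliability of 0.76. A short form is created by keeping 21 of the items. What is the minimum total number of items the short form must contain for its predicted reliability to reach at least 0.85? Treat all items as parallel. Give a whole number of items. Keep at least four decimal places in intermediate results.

First, r for the 21-item form: n = 21/41 = 0.5122, so r_21 = 0.5122·0.76/(1 + (0.5122 − 1)·0.76) = 0.6186
Length factor from the short form to reach 0.85: n' = 0.85(1 − 0.6186) / [0.6186(1 − 0.85)] ≈ 3.4938
Total items = 3.4938 × 21 = 73.37, rounded up to 74.

74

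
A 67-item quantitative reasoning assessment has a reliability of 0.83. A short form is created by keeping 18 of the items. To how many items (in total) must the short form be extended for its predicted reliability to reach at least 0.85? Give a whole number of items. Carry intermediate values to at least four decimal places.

78

First, r for the 18-item form: n = 18/67 = 0.2687, so r_18 = 0.2687·0.83/(1 + (0.2687 − 1)·0.83) = 0.5675
Length factor from the short form to reach 0.85: n' = 0.85(1 − 0.5675) / [0.5675(1 − 0.85)] ≈ 4.3186
Total items = 4.3186 × 18 = 77.73, rounded up to 78.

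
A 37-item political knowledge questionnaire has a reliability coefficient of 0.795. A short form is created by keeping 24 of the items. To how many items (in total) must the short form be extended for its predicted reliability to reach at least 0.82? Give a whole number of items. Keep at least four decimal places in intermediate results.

44

First, r for the 24-item form: n = 24/37 = 0.6486, so r_24 = 0.6486·0.795/(1 + (0.6486 − 1)·0.795) = 0.7155
Length factor from the short form to reach 0.82: n' = 0.82(1 − 0.7155) / [0.7155(1 − 0.82)] ≈ 1.8114
Total items = 1.8114 × 24 = 43.47, rounded up to 44.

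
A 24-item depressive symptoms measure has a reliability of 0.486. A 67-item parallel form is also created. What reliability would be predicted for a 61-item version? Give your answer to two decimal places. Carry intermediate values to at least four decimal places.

The 67-item form is not needed; work directly from the 24-item form with n = 61/24 = 2.5417.
r_{61} = n·r / (1 + (n − 1)·r) = 1.2353 / 1.7493 ≈ 0.7062

0.71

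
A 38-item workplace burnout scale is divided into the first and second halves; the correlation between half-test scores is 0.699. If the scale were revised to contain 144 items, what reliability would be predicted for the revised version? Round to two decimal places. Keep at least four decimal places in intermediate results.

Full-test reliability from the split-half r: r_full = 2(0.699)/(1 + 0.699) = 0.8228
Then adjust to 144 items: n = 144/38 = 3.7895
r_new = n·r_full / (1 + (n − 1)·r_full) = 3.1180 / 3.2952 ≈ 0.9462

0.95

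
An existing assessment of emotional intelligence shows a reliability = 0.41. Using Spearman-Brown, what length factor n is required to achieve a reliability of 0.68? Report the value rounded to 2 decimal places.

Spearman-Brown solved for the length factor n:
n = r_target (1 − r_old) / [ r_old (1 − r_target) ]
n = [0.68 × 0.59] / [0.41 × 0.32]
n = 0.4012 / 0.1312 ≈ 3.0579

3.06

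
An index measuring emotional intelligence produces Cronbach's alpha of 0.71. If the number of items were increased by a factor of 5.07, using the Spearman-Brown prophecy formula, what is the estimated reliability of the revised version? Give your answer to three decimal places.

Apply the Spearman-Brown prophecy formula, r' = nr / [1 + (n − 1)r]:
r_new = (5.07 × 0.71) / (1 + (5.07 − 1) × 0.71)
r_new = 3.5997 / 3.8897 ≈ 0.9254

0.925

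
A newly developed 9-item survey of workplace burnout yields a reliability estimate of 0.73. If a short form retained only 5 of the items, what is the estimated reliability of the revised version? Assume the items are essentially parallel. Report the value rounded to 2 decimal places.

n = 5/9 = 0.5556
Spearman-Brown: r_new = n·r / (1 + (n − 1)·r)
r_new = 0.5556·0.73 / [1 + (0.5556 − 1)·0.73]
r_new = 0.4056 / 0.6756 ≈ 0.6004

0.60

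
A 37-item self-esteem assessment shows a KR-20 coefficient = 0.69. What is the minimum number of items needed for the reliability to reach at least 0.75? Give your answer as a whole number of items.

Invert Spearman-Brown to solve for n:
n = r*(1 − r) / [ r (1 − r*) ]
n = 0.75 × (1 − 0.69) / [ 0.69 × (1 − 0.75) ]
  = 0.2325 / 0.1725 = 1.3478
So the test needs 1.3478 × 37 ≈ 49.87 items; rounding up, 50.

50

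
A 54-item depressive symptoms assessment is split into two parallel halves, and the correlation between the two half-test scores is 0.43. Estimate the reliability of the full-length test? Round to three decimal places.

0.601

The full test is twice the length of either half (n = 2).
r_full = 2(0.43) / (1 + 0.43)
       = 0.8600 / 1.4300 = 0.6014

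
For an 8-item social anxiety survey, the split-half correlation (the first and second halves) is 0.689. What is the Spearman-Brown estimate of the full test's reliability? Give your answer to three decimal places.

Apply the Spearman-Brown correction with n = 2:
r_full = 2(0.689) / (1 + 0.689)
       = 1.3780 / 1.6890 = 0.8159

0.816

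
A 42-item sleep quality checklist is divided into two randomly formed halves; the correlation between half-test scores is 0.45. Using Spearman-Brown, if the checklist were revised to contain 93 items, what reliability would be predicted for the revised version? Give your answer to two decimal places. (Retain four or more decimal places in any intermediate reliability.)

0.78

Full-test reliability from the split-half r: r_full = 2(0.45)/(1 + 0.45) = 0.6207
Then adjust to 93 items: n = 93/42 = 2.2143
r_new = n·r_full / (1 + (n − 1)·r_full) = 1.3744 / 1.7537 ≈ 0.7837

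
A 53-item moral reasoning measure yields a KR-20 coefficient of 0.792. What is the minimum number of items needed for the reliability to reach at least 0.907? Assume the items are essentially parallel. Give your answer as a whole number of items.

136

n = 0.907 × (1 − 0.792) / [ 0.792 × (1 − 0.907) ]
n = 0.188656 / 0.073656 ≈ 2.5613
So the test needs 2.5613 × 53 ≈ 135.75 items; rounding up, 136.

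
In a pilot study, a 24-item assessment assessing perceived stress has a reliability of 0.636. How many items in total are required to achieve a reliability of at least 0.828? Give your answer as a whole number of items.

67

n = 0.828 × (1 − 0.636) / [ 0.636 × (1 − 0.828) ]
n = 0.301392 / 0.109392 ≈ 2.7552
Items needed = n × 24 = 2.7552 × 24 ≈ 66.12 → round up to 67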